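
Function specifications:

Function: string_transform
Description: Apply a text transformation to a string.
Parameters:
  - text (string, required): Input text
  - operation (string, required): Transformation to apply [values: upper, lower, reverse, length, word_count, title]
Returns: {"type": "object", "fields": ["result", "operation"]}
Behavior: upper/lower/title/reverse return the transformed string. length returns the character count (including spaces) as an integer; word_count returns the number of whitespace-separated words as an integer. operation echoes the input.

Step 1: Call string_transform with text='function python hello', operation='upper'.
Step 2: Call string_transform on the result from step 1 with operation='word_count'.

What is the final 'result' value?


Step 1: string_transform(text='function python hello', operation='upper')
  -> result = 'FUNCTION PYTHON HELLO'
Step 2: string_transform(text='FUNCTION PYTHON HELLO', operation='word_count')
  words: FUNCTION, PYTHON, HELLO -> 3
  -> result = 3
3


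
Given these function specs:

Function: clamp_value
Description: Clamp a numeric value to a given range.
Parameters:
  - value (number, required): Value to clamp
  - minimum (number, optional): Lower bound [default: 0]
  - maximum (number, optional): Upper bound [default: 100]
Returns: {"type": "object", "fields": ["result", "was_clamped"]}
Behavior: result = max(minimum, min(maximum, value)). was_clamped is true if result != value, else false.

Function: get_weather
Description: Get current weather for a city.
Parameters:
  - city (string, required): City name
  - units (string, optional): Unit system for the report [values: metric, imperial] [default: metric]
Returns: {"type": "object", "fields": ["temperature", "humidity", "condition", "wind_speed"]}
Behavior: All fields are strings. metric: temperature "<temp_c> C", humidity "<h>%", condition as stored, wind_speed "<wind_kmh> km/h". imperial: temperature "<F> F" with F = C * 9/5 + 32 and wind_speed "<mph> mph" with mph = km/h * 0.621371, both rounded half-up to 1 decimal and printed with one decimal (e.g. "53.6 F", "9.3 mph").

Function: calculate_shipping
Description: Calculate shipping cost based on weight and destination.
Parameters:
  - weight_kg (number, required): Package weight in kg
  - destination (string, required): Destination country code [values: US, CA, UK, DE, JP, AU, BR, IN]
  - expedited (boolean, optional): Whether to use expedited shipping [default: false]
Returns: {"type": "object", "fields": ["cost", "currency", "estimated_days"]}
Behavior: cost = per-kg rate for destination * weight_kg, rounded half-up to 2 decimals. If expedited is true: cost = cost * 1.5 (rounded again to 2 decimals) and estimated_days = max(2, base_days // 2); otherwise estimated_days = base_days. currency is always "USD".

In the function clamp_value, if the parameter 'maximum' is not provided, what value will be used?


The clamp_value spec declares:
  - maximum (number, optional): Upper bound [default: 100]
Default:
100


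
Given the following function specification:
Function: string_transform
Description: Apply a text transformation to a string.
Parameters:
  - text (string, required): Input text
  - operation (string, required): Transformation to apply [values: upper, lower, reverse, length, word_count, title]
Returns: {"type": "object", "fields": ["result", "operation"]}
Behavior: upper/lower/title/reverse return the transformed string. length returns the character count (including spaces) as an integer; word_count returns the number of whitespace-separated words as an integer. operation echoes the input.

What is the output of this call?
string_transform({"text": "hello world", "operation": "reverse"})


reverse('hello world') = 'dlrow olleh'
Output:
{"result": "dlrow olleh", "operation": "reverse"}


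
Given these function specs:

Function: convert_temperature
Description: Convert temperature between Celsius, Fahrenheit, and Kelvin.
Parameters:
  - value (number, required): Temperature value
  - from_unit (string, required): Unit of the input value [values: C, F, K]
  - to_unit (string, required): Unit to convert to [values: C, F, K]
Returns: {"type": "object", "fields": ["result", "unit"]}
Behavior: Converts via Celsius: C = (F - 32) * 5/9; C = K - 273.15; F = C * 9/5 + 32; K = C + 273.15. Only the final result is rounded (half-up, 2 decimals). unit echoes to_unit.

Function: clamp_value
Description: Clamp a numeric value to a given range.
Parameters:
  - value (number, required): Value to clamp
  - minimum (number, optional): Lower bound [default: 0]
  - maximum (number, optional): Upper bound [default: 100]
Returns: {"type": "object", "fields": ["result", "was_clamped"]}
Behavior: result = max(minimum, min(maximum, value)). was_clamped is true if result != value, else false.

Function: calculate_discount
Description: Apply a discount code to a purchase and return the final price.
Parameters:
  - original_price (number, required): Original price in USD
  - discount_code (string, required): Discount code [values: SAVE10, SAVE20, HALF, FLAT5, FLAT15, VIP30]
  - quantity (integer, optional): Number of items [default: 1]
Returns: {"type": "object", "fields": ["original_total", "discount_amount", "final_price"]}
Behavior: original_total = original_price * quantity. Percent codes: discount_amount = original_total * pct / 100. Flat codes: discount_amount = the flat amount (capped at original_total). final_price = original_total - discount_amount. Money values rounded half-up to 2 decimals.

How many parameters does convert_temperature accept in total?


Parameters of convert_temperature: value (required), from_unit (required), to_unit (required)
Total:
3


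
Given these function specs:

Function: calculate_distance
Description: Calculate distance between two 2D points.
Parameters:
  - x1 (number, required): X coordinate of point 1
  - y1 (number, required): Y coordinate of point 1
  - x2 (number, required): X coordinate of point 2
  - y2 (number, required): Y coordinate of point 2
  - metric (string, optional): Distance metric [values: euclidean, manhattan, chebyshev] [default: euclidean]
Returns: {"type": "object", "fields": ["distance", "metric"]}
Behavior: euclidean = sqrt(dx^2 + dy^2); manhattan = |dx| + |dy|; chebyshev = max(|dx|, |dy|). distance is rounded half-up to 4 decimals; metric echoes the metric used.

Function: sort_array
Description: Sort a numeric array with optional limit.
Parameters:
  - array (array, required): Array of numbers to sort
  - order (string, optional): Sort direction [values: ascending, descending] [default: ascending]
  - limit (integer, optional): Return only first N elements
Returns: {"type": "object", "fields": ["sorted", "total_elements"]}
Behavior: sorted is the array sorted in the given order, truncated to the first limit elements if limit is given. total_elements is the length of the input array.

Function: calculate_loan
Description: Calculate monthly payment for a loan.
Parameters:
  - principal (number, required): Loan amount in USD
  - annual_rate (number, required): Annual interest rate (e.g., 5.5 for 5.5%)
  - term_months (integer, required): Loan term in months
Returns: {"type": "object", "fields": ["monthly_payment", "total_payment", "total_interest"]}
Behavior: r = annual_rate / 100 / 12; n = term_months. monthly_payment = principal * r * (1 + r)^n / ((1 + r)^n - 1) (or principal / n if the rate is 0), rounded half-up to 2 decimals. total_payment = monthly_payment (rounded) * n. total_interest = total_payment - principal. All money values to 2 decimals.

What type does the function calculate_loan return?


The calculate_loan spec declares Returns: {"type": "object", "fields": ["monthly_payment", "total_payment", "total_interest"]}
Type:
object


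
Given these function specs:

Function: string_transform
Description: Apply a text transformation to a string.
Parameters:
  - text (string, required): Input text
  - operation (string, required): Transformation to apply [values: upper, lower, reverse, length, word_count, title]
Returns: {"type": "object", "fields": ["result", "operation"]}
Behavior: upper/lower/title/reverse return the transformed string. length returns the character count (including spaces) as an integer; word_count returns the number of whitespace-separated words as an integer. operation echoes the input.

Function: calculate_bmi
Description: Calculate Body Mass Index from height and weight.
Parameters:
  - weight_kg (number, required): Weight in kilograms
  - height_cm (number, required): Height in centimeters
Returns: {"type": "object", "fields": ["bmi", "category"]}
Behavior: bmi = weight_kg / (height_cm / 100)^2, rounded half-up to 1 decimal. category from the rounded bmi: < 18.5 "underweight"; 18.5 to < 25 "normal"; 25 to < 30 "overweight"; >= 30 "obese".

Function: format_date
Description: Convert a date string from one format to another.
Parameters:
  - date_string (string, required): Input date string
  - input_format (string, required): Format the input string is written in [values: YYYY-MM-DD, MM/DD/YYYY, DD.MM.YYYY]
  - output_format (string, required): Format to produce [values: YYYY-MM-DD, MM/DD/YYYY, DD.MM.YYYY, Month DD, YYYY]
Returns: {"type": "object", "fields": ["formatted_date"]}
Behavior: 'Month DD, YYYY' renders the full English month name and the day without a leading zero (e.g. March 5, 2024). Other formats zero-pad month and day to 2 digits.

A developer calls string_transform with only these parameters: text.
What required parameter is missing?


Required parameters: text, operation
Provided: text
Missing: operation
operation


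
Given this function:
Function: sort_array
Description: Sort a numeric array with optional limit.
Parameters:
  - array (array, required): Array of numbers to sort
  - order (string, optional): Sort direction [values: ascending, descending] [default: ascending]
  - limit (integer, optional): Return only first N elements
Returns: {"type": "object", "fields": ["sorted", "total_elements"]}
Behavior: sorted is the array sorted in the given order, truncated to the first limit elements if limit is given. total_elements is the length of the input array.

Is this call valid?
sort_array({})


Checking required parameters...
Missing required parameter: array
Invalid - missing required parameter 'array'


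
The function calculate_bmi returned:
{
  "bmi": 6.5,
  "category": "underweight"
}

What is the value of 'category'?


underweight


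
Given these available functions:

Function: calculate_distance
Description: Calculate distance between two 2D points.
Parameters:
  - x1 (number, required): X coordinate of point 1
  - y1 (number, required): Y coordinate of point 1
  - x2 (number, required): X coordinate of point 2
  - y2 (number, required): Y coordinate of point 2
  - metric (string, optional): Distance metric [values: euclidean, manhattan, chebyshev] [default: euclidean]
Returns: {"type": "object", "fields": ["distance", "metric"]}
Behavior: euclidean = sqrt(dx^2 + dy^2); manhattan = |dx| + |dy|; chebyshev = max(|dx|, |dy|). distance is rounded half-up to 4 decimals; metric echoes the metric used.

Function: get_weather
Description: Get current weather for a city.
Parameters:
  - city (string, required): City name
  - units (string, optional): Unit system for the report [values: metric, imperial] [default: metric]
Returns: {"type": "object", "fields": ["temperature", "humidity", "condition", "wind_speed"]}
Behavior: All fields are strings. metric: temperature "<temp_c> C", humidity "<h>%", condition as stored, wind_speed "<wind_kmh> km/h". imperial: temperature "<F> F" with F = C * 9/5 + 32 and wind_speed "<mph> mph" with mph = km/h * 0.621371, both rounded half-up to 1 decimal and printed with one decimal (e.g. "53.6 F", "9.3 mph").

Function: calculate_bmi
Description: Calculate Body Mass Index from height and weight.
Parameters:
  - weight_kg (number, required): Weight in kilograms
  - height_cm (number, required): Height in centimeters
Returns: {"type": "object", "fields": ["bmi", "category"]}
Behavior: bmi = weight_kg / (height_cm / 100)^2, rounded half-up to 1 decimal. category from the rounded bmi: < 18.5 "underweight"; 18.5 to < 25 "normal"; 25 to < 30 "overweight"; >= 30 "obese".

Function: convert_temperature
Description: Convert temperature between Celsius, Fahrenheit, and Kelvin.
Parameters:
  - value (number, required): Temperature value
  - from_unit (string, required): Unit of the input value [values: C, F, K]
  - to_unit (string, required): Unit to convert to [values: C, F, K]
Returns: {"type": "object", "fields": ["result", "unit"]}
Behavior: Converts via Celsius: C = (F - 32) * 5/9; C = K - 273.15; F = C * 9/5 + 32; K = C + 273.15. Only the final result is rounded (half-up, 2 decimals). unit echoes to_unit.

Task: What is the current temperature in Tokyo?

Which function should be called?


The task needs a function whose description is: Get current weather for a city.
get_weather


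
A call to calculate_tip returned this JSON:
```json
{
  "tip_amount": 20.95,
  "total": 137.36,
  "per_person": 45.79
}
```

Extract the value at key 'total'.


137.36


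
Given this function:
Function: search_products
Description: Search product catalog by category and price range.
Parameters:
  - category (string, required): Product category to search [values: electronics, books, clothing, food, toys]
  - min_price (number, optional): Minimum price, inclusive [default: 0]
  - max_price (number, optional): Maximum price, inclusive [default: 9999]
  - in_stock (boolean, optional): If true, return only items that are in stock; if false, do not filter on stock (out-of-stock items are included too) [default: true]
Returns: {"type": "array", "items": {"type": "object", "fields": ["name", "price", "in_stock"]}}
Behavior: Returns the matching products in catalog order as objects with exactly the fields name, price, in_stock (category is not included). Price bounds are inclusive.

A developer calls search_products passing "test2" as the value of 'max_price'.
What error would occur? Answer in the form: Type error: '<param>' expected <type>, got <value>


Spec: 'max_price' is declared as number; "test2" is a string.
Type error: 'max_price' expected number, got "test2"


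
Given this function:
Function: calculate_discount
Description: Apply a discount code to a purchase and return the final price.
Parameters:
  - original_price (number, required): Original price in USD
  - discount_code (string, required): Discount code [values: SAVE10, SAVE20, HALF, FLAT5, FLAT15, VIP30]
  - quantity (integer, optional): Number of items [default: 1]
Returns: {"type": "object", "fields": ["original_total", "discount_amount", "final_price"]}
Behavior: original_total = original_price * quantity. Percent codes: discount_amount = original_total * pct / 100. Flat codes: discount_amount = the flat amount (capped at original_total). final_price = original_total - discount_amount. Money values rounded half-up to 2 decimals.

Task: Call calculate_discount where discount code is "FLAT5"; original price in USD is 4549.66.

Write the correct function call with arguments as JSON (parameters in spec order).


Mapping each described value to its parameter name:
  'Discount code' -> discount_code = "FLAT5"
  'Original price in USD' -> original_price = 4549.66
calculate_discount({"original_price": 4549.66, "discount_code": "FLAT5"})


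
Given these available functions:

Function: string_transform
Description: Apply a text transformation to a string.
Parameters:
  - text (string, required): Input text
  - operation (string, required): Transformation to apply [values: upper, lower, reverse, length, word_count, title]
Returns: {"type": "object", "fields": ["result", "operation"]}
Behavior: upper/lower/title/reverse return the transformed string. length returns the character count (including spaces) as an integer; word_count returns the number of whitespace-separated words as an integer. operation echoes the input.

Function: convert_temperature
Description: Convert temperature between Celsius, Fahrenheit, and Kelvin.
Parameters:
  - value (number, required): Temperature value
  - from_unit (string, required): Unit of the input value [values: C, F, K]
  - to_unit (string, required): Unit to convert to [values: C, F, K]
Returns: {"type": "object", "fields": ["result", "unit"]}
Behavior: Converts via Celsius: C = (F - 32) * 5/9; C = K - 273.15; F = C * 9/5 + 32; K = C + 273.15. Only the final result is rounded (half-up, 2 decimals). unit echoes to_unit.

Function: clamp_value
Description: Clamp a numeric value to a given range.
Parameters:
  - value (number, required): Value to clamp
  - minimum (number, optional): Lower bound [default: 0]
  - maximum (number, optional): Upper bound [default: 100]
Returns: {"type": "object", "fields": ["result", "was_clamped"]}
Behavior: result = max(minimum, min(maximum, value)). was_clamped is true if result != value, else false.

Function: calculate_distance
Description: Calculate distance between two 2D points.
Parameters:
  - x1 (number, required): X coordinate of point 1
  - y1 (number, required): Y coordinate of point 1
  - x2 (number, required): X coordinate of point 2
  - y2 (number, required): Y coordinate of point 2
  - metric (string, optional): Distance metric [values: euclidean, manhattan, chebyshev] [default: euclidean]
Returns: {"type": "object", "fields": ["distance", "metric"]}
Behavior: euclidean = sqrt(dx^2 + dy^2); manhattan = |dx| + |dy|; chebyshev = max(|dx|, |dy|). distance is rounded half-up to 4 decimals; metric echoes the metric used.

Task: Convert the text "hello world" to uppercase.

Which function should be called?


The task needs a function whose description is: Apply a text transformation to a string.
string_transform


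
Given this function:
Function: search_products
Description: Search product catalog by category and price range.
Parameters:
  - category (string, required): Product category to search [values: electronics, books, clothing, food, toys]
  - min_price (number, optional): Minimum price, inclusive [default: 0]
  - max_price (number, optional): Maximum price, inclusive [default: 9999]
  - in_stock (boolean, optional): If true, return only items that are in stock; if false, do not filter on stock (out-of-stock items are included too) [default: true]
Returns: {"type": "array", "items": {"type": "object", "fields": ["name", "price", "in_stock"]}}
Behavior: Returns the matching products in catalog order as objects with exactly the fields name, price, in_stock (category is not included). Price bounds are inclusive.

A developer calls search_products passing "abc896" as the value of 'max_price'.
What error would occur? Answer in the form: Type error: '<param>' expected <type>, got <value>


Spec: 'max_price' is declared as number; "abc896" is a string.
Type error: 'max_price' expected number, got "abc896"


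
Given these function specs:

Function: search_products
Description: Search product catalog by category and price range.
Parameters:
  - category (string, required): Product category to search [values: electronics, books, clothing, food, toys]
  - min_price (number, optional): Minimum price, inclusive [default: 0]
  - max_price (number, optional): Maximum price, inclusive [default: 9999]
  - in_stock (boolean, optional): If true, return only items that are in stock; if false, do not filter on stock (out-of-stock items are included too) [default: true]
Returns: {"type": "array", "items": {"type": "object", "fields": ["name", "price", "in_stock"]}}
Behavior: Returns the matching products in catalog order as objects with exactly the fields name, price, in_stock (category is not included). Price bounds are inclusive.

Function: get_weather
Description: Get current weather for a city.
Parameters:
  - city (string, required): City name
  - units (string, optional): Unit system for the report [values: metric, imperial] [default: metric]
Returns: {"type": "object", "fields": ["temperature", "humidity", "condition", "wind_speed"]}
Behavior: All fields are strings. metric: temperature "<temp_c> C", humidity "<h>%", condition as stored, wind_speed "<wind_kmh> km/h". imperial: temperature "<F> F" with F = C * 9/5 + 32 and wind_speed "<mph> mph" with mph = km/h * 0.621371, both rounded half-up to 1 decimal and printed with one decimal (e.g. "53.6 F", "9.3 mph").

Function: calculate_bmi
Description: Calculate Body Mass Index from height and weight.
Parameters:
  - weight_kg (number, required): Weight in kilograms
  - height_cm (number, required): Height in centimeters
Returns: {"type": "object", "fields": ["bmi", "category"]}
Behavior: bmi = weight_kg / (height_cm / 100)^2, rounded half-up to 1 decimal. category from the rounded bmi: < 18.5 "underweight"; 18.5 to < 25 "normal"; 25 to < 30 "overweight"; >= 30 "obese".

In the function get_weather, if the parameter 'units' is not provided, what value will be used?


The get_weather spec declares:
  - units (string, optional): Unit system for the report [values: metric, imperial] [default: metric]
Default:
metric


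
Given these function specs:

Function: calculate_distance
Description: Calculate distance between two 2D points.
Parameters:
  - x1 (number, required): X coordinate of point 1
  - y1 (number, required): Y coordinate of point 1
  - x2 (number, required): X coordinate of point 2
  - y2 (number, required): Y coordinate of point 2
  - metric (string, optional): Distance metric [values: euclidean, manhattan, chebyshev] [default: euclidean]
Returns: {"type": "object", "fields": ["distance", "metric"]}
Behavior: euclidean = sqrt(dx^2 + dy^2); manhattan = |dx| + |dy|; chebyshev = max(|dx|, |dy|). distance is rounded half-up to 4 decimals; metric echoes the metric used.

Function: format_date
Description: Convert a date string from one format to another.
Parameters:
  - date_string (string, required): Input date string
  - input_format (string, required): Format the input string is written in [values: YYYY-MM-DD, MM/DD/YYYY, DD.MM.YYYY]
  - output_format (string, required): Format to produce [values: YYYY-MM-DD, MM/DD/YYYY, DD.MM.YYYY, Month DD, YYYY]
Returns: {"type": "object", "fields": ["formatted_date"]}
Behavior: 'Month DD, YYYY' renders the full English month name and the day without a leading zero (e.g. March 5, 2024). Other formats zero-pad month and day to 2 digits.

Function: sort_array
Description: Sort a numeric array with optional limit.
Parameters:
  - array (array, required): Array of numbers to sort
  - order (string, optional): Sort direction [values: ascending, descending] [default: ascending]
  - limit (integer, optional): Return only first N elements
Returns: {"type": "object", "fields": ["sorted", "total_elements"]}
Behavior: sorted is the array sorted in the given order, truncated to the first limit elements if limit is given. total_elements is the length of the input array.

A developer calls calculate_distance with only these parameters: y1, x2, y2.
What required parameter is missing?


Required parameters: x1, y1, x2, y2
Provided: y1, x2, y2
Missing: x1
x1


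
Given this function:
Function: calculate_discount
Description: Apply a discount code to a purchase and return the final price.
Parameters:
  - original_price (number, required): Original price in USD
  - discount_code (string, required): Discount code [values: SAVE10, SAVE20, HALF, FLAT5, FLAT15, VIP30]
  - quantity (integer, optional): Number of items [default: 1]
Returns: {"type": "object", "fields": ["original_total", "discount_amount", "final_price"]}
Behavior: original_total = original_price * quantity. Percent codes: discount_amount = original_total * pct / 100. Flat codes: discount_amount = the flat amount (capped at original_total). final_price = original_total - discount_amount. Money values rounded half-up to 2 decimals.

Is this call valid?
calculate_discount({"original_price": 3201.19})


Checking required parameters...
Missing required parameter: discount_code
Invalid - missing required parameter 'discount_code'


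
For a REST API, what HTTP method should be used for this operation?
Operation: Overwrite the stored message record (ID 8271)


GET = read, POST = create, PUT = update/replace, DELETE = remove
This operation is an update/replace.
PUT


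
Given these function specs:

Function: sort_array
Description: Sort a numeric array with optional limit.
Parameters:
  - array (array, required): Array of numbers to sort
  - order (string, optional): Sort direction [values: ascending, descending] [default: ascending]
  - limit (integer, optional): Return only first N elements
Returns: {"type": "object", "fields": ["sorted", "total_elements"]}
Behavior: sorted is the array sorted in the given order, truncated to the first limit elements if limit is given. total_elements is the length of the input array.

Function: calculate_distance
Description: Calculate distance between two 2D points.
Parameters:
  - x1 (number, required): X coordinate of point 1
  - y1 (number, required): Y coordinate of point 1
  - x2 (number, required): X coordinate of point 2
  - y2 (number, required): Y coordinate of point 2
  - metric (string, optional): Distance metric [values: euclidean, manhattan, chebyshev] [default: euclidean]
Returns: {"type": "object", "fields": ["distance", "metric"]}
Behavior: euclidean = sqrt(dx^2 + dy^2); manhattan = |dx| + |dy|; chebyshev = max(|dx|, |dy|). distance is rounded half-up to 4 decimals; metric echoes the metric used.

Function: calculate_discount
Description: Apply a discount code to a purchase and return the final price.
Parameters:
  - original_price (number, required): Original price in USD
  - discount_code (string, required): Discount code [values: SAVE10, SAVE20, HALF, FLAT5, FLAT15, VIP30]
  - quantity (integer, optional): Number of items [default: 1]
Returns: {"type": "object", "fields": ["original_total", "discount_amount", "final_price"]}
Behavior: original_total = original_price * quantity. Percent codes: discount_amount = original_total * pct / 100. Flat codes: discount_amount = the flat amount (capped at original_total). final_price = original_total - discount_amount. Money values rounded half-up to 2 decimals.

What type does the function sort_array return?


The sort_array spec declares Returns: {"type": "object", "fields": ["sorted", "total_elements"]}
Type:
object


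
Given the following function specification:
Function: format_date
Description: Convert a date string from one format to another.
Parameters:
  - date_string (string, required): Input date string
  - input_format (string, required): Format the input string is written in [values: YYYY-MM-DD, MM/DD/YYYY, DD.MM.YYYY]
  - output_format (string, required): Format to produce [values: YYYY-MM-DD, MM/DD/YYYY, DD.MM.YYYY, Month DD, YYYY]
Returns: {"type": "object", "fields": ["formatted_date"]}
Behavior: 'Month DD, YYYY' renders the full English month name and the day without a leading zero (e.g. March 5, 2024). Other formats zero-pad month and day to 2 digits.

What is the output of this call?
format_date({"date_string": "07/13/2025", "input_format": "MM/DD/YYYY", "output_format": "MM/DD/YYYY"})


Parse '07/13/2025' as MM/DD/YYYY: year=2025, month=7, day=13
Render as MM/DD/YYYY: 07/13/2025
Output:
{"formatted_date": "07/13/2025"}


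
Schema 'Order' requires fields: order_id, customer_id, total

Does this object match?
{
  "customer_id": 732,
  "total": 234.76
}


Checking required fields...
Missing: order_id
Invalid - missing required field 'order_id'


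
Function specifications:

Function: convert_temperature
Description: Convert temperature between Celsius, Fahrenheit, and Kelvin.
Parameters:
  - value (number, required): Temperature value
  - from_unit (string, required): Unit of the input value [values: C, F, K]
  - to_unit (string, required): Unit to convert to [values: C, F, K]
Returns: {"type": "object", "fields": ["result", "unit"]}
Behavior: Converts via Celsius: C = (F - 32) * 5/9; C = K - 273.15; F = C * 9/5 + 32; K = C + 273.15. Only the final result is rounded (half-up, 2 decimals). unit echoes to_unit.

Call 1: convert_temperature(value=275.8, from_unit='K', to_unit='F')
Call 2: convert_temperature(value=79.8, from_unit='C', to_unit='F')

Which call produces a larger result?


Call 1:
  To C: 275.8 - 273.15 = 2.65
  To F: 2.65 * 9/5 + 32 = 36.77
  Round to 2 decimals: 36.77
  -> 36.77 F
Call 2:
  Input already in C: 79.8
  To F: 79.8 * 9/5 + 32 = 175.64
  Round to 2 decimals: 175.64
  -> 175.64 F
Call 2 (175.64 F)


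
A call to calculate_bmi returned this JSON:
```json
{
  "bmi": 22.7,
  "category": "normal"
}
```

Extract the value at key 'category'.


normal


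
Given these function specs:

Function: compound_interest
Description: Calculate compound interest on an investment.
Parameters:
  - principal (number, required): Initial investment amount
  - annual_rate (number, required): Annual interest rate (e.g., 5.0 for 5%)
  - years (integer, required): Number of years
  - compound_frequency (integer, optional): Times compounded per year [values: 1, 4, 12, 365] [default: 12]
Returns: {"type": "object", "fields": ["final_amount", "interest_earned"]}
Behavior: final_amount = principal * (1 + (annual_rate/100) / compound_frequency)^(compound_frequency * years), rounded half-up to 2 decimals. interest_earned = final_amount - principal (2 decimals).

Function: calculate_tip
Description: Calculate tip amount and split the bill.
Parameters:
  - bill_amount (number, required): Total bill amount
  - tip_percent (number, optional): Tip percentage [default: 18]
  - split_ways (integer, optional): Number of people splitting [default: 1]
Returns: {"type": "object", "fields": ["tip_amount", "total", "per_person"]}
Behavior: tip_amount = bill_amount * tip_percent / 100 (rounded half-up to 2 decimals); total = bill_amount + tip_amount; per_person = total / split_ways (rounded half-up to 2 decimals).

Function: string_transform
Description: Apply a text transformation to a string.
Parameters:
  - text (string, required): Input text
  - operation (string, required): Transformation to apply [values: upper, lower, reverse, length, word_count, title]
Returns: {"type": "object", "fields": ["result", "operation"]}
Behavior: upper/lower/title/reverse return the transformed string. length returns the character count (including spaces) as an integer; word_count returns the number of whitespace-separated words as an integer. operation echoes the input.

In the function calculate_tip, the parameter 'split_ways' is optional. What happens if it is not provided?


The calculate_tip spec declares:
  - split_ways (integer, optional): Number of people splitting [default: 1]
It defaults to 1


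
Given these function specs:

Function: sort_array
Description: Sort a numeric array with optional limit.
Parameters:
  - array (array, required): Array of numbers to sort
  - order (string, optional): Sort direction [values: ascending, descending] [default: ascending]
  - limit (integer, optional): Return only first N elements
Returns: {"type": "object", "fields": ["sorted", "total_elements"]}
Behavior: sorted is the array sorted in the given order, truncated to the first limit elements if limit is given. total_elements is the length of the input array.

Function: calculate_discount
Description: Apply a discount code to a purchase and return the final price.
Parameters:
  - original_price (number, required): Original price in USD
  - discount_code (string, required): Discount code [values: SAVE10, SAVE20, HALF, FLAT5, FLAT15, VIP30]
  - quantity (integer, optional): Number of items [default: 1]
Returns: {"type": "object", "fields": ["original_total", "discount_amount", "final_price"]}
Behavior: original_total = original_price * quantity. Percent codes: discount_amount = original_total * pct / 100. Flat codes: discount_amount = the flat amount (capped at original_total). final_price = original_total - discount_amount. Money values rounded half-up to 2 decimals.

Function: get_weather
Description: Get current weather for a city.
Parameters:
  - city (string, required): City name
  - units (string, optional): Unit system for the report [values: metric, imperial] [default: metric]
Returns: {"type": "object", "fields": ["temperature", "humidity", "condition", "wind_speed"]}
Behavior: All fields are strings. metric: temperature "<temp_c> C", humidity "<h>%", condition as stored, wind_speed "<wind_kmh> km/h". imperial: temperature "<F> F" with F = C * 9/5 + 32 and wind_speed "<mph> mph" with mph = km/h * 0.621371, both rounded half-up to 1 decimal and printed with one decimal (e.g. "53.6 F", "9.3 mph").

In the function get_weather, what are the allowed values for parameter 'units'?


The get_weather spec declares:
  - units (string, optional): Unit system for the report [values: metric, imperial] [default: metric]
Allowed values:
metric, imperial


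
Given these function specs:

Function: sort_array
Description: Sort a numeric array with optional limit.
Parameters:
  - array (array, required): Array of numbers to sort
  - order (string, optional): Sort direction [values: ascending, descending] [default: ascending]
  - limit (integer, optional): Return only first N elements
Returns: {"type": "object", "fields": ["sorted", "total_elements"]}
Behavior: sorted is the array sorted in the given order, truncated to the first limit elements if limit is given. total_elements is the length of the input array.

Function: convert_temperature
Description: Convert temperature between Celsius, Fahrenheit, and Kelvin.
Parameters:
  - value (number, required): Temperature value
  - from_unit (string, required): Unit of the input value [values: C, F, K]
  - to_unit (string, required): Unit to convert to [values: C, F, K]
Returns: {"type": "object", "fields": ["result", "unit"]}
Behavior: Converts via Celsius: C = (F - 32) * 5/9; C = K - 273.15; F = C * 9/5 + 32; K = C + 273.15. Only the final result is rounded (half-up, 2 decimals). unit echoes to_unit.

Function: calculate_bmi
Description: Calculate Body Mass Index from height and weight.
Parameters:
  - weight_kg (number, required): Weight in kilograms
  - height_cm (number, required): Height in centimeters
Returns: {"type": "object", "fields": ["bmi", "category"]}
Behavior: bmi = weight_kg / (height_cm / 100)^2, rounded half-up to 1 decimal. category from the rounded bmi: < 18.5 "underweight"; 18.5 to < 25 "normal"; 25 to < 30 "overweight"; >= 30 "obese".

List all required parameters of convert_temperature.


Parameters of convert_temperature and their required/optional flag:
  value: required
  from_unit: required
  to_unit: required
from_unit, to_unit, value


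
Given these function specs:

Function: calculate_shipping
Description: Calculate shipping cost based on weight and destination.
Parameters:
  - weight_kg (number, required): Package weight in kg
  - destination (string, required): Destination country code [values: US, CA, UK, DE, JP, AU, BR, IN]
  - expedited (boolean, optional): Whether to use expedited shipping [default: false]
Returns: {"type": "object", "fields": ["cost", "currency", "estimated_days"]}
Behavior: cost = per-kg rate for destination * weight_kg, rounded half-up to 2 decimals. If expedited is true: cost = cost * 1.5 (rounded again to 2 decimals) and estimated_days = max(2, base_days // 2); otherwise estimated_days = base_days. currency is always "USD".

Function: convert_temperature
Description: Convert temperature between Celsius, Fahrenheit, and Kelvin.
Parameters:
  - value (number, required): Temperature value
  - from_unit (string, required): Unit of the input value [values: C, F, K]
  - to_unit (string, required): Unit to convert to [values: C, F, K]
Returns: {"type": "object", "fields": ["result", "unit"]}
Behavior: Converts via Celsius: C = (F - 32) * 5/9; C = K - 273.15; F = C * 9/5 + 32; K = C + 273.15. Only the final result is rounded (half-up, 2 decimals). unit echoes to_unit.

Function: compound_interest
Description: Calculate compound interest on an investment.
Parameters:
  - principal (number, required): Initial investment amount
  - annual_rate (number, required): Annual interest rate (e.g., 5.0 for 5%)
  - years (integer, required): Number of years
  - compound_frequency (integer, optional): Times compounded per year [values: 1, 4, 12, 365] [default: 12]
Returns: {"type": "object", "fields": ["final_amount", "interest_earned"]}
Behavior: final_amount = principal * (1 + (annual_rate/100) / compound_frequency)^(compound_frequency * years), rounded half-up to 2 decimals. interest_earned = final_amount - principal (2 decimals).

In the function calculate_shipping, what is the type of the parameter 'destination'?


The calculate_shipping spec declares:
  - destination (string, required): Destination country code [values: US, CA, UK, DE, JP, AU, BR, IN]
Type:
string


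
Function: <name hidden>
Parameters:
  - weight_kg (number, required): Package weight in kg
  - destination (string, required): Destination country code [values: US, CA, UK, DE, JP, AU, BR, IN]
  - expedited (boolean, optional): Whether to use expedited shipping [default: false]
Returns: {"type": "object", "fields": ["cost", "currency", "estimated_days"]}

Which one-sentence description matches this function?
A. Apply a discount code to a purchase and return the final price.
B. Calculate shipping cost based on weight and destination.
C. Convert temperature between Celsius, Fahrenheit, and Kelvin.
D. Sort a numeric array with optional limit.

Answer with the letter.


Parameters weight_kg, destination, expedited and return ["cost", "currency", "estimated_days"] fit: Calculate shipping cost based on weight and destination.
B


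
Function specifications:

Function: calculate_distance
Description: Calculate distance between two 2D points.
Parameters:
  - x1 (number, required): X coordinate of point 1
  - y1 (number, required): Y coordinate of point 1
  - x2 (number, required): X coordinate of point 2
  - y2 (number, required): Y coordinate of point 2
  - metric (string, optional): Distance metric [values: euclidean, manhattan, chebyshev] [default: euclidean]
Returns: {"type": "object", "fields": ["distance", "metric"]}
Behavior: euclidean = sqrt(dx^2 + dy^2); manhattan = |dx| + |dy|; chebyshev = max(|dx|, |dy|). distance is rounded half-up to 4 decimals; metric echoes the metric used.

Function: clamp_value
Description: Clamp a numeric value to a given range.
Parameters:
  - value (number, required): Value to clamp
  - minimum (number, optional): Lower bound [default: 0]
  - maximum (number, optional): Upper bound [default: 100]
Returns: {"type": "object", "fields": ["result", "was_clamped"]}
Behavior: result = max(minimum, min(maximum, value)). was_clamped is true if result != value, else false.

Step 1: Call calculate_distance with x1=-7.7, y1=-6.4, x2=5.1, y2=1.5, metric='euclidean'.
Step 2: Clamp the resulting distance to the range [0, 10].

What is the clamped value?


Step 1: calculate_distance (euclidean)
  |dx| = |5.1 - -7.7| = 12.8; |dy| = |1.5 - -6.4| = 7.9
  euclidean: sqrt(12.8^2 + 7.9^2) = sqrt(226.25) = 15.041609
  Round to 4 decimals: 15.0416
  -> distance = 15.0416
Step 2: clamp_value(value=15.0416, minimum=0, maximum=10)
  result = max(0, min(10, 15.0416)) = max(0, 10) = 10
  was_clamped = (10 != 15.0416) = true
  -> result = 10
10


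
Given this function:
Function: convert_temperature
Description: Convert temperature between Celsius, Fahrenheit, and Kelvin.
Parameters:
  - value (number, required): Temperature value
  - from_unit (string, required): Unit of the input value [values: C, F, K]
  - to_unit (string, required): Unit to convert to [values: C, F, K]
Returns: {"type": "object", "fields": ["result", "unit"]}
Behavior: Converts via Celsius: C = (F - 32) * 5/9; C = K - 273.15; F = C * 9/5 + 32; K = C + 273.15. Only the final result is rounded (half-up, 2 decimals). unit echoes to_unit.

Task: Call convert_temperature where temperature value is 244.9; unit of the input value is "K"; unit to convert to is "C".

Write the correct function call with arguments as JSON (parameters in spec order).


Mapping each described value to its parameter name:
  'Temperature value' -> value = 244.9
  'Unit of the input value' -> from_unit = "K"
  'Unit to convert to' -> to_unit = "C"
convert_temperature({"value": 244.9, "from_unit": "K", "to_unit": "C"})


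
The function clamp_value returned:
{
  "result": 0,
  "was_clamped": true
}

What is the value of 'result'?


0
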